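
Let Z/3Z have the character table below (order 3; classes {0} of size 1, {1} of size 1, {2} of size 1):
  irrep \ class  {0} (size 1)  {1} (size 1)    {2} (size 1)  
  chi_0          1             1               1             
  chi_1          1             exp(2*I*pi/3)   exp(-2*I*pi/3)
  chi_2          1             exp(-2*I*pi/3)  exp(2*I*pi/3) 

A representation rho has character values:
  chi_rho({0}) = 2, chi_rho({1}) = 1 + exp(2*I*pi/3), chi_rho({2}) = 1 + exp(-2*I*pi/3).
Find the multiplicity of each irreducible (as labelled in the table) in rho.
Multiplicities: chi_0: 1, chi_1: 1, chi_2: 0.

Reasoning: Use <chi_rho, chi> = (1/|G|) sum_C |C| * chi_rho(C) * conj(chi(C)) with |G| = 3 for each irreducible chi in the table:
  <chi_rho, chi_0> = (1/3)[1*(2)*conj(1) + 1*(1 + exp(2*I*pi/3))*conj(1) + 1*(1 + exp(-2*I*pi/3))*conj(1)]
      = (1/3)[(2) + (1 + exp(2*I*pi/3)) + (1 + exp(-2*I*pi/3))] = 3/3 = 1
  <chi_rho, chi_1> = (1/3)[1*(2)*conj(1) + 1*(1 + exp(2*I*pi/3))*conj(exp(2*I*pi/3)) + 1*(1 + exp(-2*I*pi/3))*conj(exp(-2*I*pi/3))]
      = (1/3)[(2) + (1 + exp(-2*I*pi/3)) + (1 + exp(2*I*pi/3))] = 3/3 = 1
  <chi_rho, chi_2> = (1/3)[1*(2)*conj(1) + 1*(1 + exp(2*I*pi/3))*conj(exp(-2*I*pi/3)) + 1*(1 + exp(-2*I*pi/3))*conj(exp(2*I*pi/3))]
      = (1/3)[(2) + (-1) + (-1)] = 0/3 = 0
(Exp terms are combined using exp(i*s)*conj(exp(i*t)) = exp(i*(s-t)), and sums of them are collapsed using the identity that for every m > 1 the m distinct m-th roots of unity sum to 0, e.g. 1 + exp(2*I*pi/3) + exp(-2*I*pi/3) = 0.)
Dimension check: dim(rho) = sum (mult * dim) = 1*1 + 1*1 + 0*1 = 2 = chi_rho(e) = 2.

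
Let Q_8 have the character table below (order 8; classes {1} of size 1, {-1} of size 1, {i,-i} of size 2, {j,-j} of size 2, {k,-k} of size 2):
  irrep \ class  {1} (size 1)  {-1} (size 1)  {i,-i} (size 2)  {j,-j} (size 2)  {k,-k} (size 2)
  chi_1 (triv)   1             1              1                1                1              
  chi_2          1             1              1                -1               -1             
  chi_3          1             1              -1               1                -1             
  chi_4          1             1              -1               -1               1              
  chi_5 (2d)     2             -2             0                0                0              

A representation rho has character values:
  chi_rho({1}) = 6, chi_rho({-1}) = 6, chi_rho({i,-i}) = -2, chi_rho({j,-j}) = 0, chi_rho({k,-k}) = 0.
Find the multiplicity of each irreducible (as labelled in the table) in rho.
Multiplicities: chi_1: 1, chi_2: 1, chi_3: 2, chi_4: 2, chi_5: 0.

Use <chi_rho, chi> = (1/|G|) sum_C |C| * chi_rho(C) * conj(chi(C)) with |G| = 8 for each irreducible chi in the table:
  <chi_rho, chi_1> = (1/8)[1*(6)*conj(1) + 1*(6)*conj(1) + 2*(-2)*conj(1) + 2*(0)*conj(1) + 2*(0)*conj(1)]
      = (1/8)[(6) + (6) + (-4) + (0) + (0)] = 8/8 = 1
  <chi_rho, chi_2> = (1/8)[1*(6)*conj(1) + 1*(6)*conj(1) + 2*(-2)*conj(1) + 2*(0)*conj(-1) + 2*(0)*conj(-1)]
      = (1/8)[(6) + (6) + (-4) + (0) + (0)] = 8/8 = 1
  <chi_rho, chi_3> = (1/8)[1*(6)*conj(1) + 1*(6)*conj(1) + 2*(-2)*conj(-1) + 2*(0)*conj(1) + 2*(0)*conj(-1)]
      = (1/8)[(6) + (6) + (4) + (0) + (0)] = 16/8 = 2
  <chi_rho, chi_4> = (1/8)[1*(6)*conj(1) + 1*(6)*conj(1) + 2*(-2)*conj(-1) + 2*(0)*conj(-1) + 2*(0)*conj(1)]
      = (1/8)[(6) + (6) + (4) + (0) + (0)] = 16/8 = 2
  <chi_rho, chi_5> = (1/8)[1*(6)*conj(2) + 1*(6)*conj(-2) + 2*(-2)*conj(0) + 2*(0)*conj(0) + 2*(0)*conj(0)]
      = (1/8)[(12) + (-12) + (0) + (0) + (0)] = 0/8 = 0
Dimension check: dim(rho) = sum (mult * dim) = 1*1 + 1*1 + 2*1 + 2*1 + 0*2 = 6 = chi_rho(e) = 6.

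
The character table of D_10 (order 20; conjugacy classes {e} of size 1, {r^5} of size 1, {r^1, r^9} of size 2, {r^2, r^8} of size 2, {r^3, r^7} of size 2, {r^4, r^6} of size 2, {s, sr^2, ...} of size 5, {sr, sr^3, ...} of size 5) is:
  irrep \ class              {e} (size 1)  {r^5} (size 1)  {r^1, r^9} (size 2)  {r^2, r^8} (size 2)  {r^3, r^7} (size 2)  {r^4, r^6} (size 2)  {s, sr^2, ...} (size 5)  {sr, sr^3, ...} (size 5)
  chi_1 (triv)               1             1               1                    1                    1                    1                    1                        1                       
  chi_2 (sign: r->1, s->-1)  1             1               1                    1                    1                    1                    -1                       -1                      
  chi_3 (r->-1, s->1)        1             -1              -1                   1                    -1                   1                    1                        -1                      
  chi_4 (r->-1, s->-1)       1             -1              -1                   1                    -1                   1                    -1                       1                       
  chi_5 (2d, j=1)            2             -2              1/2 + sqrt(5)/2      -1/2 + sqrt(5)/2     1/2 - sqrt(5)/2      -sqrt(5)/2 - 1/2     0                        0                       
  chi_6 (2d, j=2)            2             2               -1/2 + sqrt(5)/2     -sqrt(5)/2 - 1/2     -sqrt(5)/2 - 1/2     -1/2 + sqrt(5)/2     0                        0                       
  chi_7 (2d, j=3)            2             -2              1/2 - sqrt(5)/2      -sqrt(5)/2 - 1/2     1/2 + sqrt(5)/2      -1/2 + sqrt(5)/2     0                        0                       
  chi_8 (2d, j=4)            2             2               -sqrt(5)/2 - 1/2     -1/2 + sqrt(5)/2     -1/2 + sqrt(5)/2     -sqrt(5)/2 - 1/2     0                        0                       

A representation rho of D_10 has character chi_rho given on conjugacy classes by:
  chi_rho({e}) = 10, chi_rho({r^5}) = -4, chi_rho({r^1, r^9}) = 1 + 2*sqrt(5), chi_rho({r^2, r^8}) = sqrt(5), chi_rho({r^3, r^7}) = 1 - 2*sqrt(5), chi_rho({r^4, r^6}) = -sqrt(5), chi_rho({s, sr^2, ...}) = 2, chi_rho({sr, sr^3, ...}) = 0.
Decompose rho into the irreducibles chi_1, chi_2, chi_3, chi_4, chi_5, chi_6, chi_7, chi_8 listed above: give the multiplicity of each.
Multiplicities: chi_1: 1, chi_2: 0, chi_3: 1, chi_4: 0, chi_5: 3, chi_6: 1, chi_7: 0, chi_8: 0.

Derivation: Use <chi_rho, chi> = (1/|G|) sum_C |C| * chi_rho(C) * conj(chi(C)) with |G| = 20 for each irreducible chi in the table:
  <chi_rho, chi_1> = (1/20)[1*(10)*conj(1) + 1*(-4)*conj(1) + 2*(1 + 2*sqrt(5))*conj(1) + 2*(sqrt(5))*conj(1) + 2*(1 - 2*sqrt(5))*conj(1) + 2*(-sqrt(5))*conj(1) + 5*(2)*conj(1) + 5*(0)*conj(1)]
      = (1/20)[(10) + (-4) + (2 + 4*sqrt(5)) + (2*sqrt(5)) + (2 - 4*sqrt(5)) + (-2*sqrt(5)) + (10) + (0)] = 20/20 = 1
  <chi_rho, chi_2> = (1/20)[1*(10)*conj(1) + 1*(-4)*conj(1) + 2*(1 + 2*sqrt(5))*conj(1) + 2*(sqrt(5))*conj(1) + 2*(1 - 2*sqrt(5))*conj(1) + 2*(-sqrt(5))*conj(1) + 5*(2)*conj(-1) + 5*(0)*conj(-1)]
      = (1/20)[(10) + (-4) + (2 + 4*sqrt(5)) + (2*sqrt(5)) + (2 - 4*sqrt(5)) + (-2*sqrt(5)) + (-10) + (0)] = 0/20 = 0
  <chi_rho, chi_3> = (1/20)[1*(10)*conj(1) + 1*(-4)*conj(-1) + 2*(1 + 2*sqrt(5))*conj(-1) + 2*(sqrt(5))*conj(1) + 2*(1 - 2*sqrt(5))*conj(-1) + 2*(-sqrt(5))*conj(1) + 5*(2)*conj(1) + 5*(0)*conj(-1)]
      = (1/20)[(10) + (4) + (-4*sqrt(5) - 2) + (2*sqrt(5)) + (-2 + 4*sqrt(5)) + (-2*sqrt(5)) + (10) + (0)] = 20/20 = 1
  <chi_rho, chi_4> = (1/20)[1*(10)*conj(1) + 1*(-4)*conj(-1) + 2*(1 + 2*sqrt(5))*conj(-1) + 2*(sqrt(5))*conj(1) + 2*(1 - 2*sqrt(5))*conj(-1) + 2*(-sqrt(5))*conj(1) + 5*(2)*conj(-1) + 5*(0)*conj(1)]
      = (1/20)[(10) + (4) + (-4*sqrt(5) - 2) + (2*sqrt(5)) + (-2 + 4*sqrt(5)) + (-2*sqrt(5)) + (-10) + (0)] = 0/20 = 0
  <chi_rho, chi_5> = (1/20)[1*(10)*conj(2) + 1*(-4)*conj(-2) + 2*(1 + 2*sqrt(5))*conj(1/2 + sqrt(5)/2) + 2*(sqrt(5))*conj(-1/2 + sqrt(5)/2) + 2*(1 - 2*sqrt(5))*conj(1/2 - sqrt(5)/2) + 2*(-sqrt(5))*conj(-sqrt(5)/2 - 1/2) + 5*(2)*conj(0) + 5*(0)*conj(0)]
      = (1/20)[(20) + (8) + (3*sqrt(5) + 11) + (5 - sqrt(5)) + (11 - 3*sqrt(5)) + (sqrt(5) + 5) + (0) + (0)] = 60/20 = 3
  <chi_rho, chi_6> = (1/20)[1*(10)*conj(2) + 1*(-4)*conj(2) + 2*(1 + 2*sqrt(5))*conj(-1/2 + sqrt(5)/2) + 2*(sqrt(5))*conj(-sqrt(5)/2 - 1/2) + 2*(1 - 2*sqrt(5))*conj(-sqrt(5)/2 - 1/2) + 2*(-sqrt(5))*conj(-1/2 + sqrt(5)/2) + 5*(2)*conj(0) + 5*(0)*conj(0)]
      = (1/20)[(20) + (-8) + (9 - sqrt(5)) + (-5 - sqrt(5)) + (sqrt(5) + 9) + (-5 + sqrt(5)) + (0) + (0)] = 20/20 = 1
  <chi_rho, chi_7> = (1/20)[1*(10)*conj(2) + 1*(-4)*conj(-2) + 2*(1 + 2*sqrt(5))*conj(1/2 - sqrt(5)/2) + 2*(sqrt(5))*conj(-sqrt(5)/2 - 1/2) + 2*(1 - 2*sqrt(5))*conj(1/2 + sqrt(5)/2) + 2*(-sqrt(5))*conj(-1/2 + sqrt(5)/2) + 5*(2)*conj(0) + 5*(0)*conj(0)]
      = (1/20)[(20) + (8) + (-9 + sqrt(5)) + (-5 - sqrt(5)) + (-9 - sqrt(5)) + (-5 + sqrt(5)) + (0) + (0)] = 0/20 = 0
  <chi_rho, chi_8> = (1/20)[1*(10)*conj(2) + 1*(-4)*conj(2) + 2*(1 + 2*sqrt(5))*conj(-sqrt(5)/2 - 1/2) + 2*(sqrt(5))*conj(-1/2 + sqrt(5)/2) + 2*(1 - 2*sqrt(5))*conj(-1/2 + sqrt(5)/2) + 2*(-sqrt(5))*conj(-sqrt(5)/2 - 1/2) + 5*(2)*conj(0) + 5*(0)*conj(0)]
      = (1/20)[(20) + (-8) + (-11 - 3*sqrt(5)) + (5 - sqrt(5)) + (-11 + 3*sqrt(5)) + (sqrt(5) + 5) + (0) + (0)] = 0/20 = 0
Dimension check: dim(rho) = sum (mult * dim) = 1*1 + 0*1 + 1*1 + 0*1 + 3*2 + 1*2 + 0*2 + 0*2 = 10 = chi_rho(e) = 10.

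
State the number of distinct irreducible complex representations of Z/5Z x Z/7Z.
35

Details: The number of irreducible complex representations of a finite group equals its number of conjugacy classes. Z/5Z x Z/7Z is abelian of order 35, so every element is its own conjugacy class: 35 classes, so Z/5Z x Z/7Z (order 35) has exactly 35 irreducible complex representations.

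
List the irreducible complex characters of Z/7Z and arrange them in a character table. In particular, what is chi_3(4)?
Character table of Z/7Z (irreps indexed chi_0,...,chi_6 with chi_k(m) = zeta_7^(k*m), zeta_7 = exp(2*pi*i/7)):
  irrep \ class  {0} (size 1)  {1} (size 1)    {2} (size 1)    {3} (size 1)    {4} (size 1)    {5} (size 1)    {6} (size 1)  
  chi_0          1             1               1               1               1               1               1             
  chi_1          1             exp(2*I*pi/7)   exp(4*I*pi/7)   exp(6*I*pi/7)   exp(-6*I*pi/7)  exp(-4*I*pi/7)  exp(-2*I*pi/7)
  chi_2          1             exp(4*I*pi/7)   exp(-6*I*pi/7)  exp(-2*I*pi/7)  exp(2*I*pi/7)   exp(6*I*pi/7)   exp(-4*I*pi/7)
  chi_3          1             exp(6*I*pi/7)   exp(-2*I*pi/7)  exp(4*I*pi/7)   exp(-4*I*pi/7)  exp(2*I*pi/7)   exp(-6*I*pi/7)
  chi_4          1             exp(-6*I*pi/7)  exp(2*I*pi/7)   exp(-4*I*pi/7)  exp(4*I*pi/7)   exp(-2*I*pi/7)  exp(6*I*pi/7) 
  chi_5          1             exp(-4*I*pi/7)  exp(6*I*pi/7)   exp(2*I*pi/7)   exp(-2*I*pi/7)  exp(-6*I*pi/7)  exp(4*I*pi/7) 
  chi_6          1             exp(-2*I*pi/7)  exp(-4*I*pi/7)  exp(-6*I*pi/7)  exp(6*I*pi/7)   exp(4*I*pi/7)   exp(2*I*pi/7) 

Spot check: chi_3(4) = zeta_7^(3*4) = zeta_7^12 = exp(-4*I*pi/7).

Details: Z/7Z is abelian, so all 7 irreducible complex representations are 1-dimensional. They are given by chi_k(m) = zeta_7^(k*m) for k = 0,...,6. Row orthogonality: sum_m chi_k(m) conj(chi_l(m)) = 7 * [k = l].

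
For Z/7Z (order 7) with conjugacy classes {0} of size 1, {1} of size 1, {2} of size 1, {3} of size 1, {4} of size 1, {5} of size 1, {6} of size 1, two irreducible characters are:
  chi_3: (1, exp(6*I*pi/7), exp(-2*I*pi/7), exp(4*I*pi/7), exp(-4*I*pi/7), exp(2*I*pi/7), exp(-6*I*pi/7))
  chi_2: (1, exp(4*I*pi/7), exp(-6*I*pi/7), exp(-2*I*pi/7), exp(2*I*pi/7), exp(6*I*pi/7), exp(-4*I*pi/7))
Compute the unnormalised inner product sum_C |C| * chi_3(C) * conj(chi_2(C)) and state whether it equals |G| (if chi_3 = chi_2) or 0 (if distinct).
Sum = 0; so <chi_3, chi_2> = 0 (distinct irreducibles are orthogonal).

Proof sketch: Compute term by term over conjugacy classes (|C| * chi_3(C) * conj(chi_2(C))):
  1*(1)*conj(1) + 1*(exp(6*I*pi/7))*conj(exp(4*I*pi/7)) + 1*(exp(-2*I*pi/7))*conj(exp(-6*I*pi/7)) + 1*(exp(4*I*pi/7))*conj(exp(-2*I*pi/7)) + 1*(exp(-4*I*pi/7))*conj(exp(2*I*pi/7)) + 1*(exp(2*I*pi/7))*conj(exp(6*I*pi/7)) + 1*(exp(-6*I*pi/7))*conj(exp(-4*I*pi/7))
  = (1) + (exp(2*I*pi/7)) + (exp(4*I*pi/7)) + (exp(6*I*pi/7)) + (exp(-6*I*pi/7)) + (exp(-4*I*pi/7)) + (exp(-2*I*pi/7))
  = 0.
(Exp terms are combined using exp(i*s)*conj(exp(i*t)) = exp(i*(s-t)), and sums of them are collapsed using the identity that for every m > 1 the m distinct m-th roots of unity sum to 0, e.g. 1 + exp(2*I*pi/3) + exp(-2*I*pi/3) = 0.)
Dividing by |G| = 7 gives 0/7 = 0, matching the row-orthogonality relation <chi_3, chi_2> = [chi_3 = chi_2].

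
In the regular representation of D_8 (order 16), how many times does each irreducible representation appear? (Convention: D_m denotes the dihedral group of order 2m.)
Each irreducible V_i of dimension d_i appears with multiplicity d_i, i.e. rho_reg = (direct sum over all irreducibles V_i) d_i V_i. The irreducible dimensions for D_8 are 1, 1, 1, 1, 2, 2, 2: 4 irreducibles of dimension 1, each with multiplicity 1; 3 irreducibles of dimension 2, each with multiplicity 2. Total dimension 4*1*1 + 3*2*2 = 16 = |G|.

Details: General theorem: in the regular representation of a finite group G, each irreducible appears with multiplicity equal to its dimension. Check: dim(rho_reg) = sum d_i^2 = 1 + 1 + 1 + 1 + 4 + 4 + 4 = 16 = |G|.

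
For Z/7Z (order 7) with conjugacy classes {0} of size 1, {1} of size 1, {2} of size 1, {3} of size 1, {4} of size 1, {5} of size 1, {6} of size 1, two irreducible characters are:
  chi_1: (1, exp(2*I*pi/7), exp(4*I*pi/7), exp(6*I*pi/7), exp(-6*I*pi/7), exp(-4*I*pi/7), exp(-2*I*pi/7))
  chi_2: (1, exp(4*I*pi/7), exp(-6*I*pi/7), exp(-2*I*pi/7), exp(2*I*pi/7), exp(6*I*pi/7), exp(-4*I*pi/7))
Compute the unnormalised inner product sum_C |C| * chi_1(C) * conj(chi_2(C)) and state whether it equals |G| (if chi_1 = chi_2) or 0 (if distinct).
Sum = 0; so <chi_1, chi_2> = 0 (distinct irreducibles are orthogonal).

Argument: Compute term by term over conjugacy classes (|C| * chi_1(C) * conj(chi_2(C))):
  1*(1)*conj(1) + 1*(exp(2*I*pi/7))*conj(exp(4*I*pi/7)) + 1*(exp(4*I*pi/7))*conj(exp(-6*I*pi/7)) + 1*(exp(6*I*pi/7))*conj(exp(-2*I*pi/7)) + 1*(exp(-6*I*pi/7))*conj(exp(2*I*pi/7)) + 1*(exp(-4*I*pi/7))*conj(exp(6*I*pi/7)) + 1*(exp(-2*I*pi/7))*conj(exp(-4*I*pi/7))
  = (1) + (exp(-2*I*pi/7)) + (exp(-4*I*pi/7)) + (exp(-6*I*pi/7)) + (exp(6*I*pi/7)) + (exp(4*I*pi/7)) + (exp(2*I*pi/7))
  = 0.
(Exp terms are combined using exp(i*s)*conj(exp(i*t)) = exp(i*(s-t)), and sums of them are collapsed using the identity that for every m > 1 the m distinct m-th roots of unity sum to 0, e.g. 1 + exp(2*I*pi/3) + exp(-2*I*pi/3) = 0.)
Dividing by |G| = 7 gives 0/7 = 0, matching the row-orthogonality relation <chi_1, chi_2> = [chi_1 = chi_2].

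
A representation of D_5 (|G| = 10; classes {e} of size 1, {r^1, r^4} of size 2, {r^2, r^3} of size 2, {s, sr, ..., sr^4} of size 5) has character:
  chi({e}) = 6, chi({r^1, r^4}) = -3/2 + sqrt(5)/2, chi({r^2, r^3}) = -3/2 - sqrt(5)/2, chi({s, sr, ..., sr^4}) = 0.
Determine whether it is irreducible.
Not irreducible (reducible): <chi, chi> = 5 > 1.

Why: <chi, chi> = (1/|G|) sum_C |C| * |chi(C)|^2 = (1/10)[1*|6|^2 + 2*|-3/2 + sqrt(5)/2|^2 + 2*|-3/2 - sqrt(5)/2|^2 + 5*|0|^2]
  = (1/10)[(36) + (7 - 3*sqrt(5)) + (3*sqrt(5) + 7) + (0)] = 50/10 = 5.
A character is irreducible iff <chi, chi> = 1, so this representation is reducible.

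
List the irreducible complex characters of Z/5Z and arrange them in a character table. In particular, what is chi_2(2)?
Character table of Z/5Z (irreps indexed chi_0,...,chi_4 with chi_k(m) = zeta_5^(k*m), zeta_5 = exp(2*pi*i/5)):
  irrep \ class  {0} (size 1)  {1} (size 1)    {2} (size 1)    {3} (size 1)    {4} (size 1)  
  chi_0          1             1               1               1               1             
  chi_1          1             exp(2*I*pi/5)   exp(4*I*pi/5)   exp(-4*I*pi/5)  exp(-2*I*pi/5)
  chi_2          1             exp(4*I*pi/5)   exp(-2*I*pi/5)  exp(2*I*pi/5)   exp(-4*I*pi/5)
  chi_3          1             exp(-4*I*pi/5)  exp(2*I*pi/5)   exp(-2*I*pi/5)  exp(4*I*pi/5) 
  chi_4          1             exp(-2*I*pi/5)  exp(-4*I*pi/5)  exp(4*I*pi/5)   exp(2*I*pi/5) 

Spot check: chi_2(2) = zeta_5^(2*2) = zeta_5^4 = exp(-2*I*pi/5).

Explanation: Z/5Z is abelian, so all 5 irreducible complex representations are 1-dimensional. They are given by chi_k(m) = zeta_5^(k*m) for k = 0,...,4. Row orthogonality: sum_m chi_k(m) conj(chi_l(m)) = 5 * [k = l].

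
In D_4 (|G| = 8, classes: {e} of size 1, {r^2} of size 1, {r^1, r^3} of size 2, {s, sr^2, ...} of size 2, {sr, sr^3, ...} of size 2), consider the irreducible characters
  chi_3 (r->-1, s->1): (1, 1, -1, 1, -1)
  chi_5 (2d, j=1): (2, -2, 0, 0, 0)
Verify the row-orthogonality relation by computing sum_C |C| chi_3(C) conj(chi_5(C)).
Sum = 0; so <chi_3, chi_5> = 0 (distinct irreducibles are orthogonal).

Justification: Compute term by term over conjugacy classes (|C| * chi_3(C) * conj(chi_5(C))):
  1*(1)*conj(2) + 1*(1)*conj(-2) + 2*(-1)*conj(0) + 2*(1)*conj(0) + 2*(-1)*conj(0)
  = (2) + (-2) + (0) + (0) + (0)
  = 0.
Dividing by |G| = 8 gives 0/8 = 0, matching the row-orthogonality relation <chi_3, chi_5> = [chi_3 = chi_5].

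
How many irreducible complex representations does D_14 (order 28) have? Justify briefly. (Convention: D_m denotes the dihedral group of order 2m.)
10

Working: The number of irreducible complex representations of a finite group equals its number of conjugacy classes. D_14 has 10 conjugacy classes (n/2 + 3 for n even), so D_14 (order 28) has exactly 10 irreducible complex representations.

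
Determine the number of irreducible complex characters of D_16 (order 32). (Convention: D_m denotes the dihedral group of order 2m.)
11

Proof sketch: The number of irreducible complex representations of a finite group equals its number of conjugacy classes. D_16 has 11 conjugacy classes (n/2 + 3 for n even), so D_16 (order 32) has exactly 11 irreducible complex representations.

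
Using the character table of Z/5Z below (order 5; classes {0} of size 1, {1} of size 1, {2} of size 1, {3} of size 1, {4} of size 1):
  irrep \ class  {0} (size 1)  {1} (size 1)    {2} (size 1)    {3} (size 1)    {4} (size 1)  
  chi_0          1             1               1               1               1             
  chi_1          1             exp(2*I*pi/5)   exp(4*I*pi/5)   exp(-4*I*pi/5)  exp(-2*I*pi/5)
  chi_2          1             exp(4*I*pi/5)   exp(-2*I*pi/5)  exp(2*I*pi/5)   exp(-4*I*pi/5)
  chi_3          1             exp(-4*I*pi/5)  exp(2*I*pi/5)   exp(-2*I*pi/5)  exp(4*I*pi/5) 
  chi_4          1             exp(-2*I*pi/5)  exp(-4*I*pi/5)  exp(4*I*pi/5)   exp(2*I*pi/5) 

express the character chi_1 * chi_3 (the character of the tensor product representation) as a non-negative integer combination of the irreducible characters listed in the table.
chi_1 tensor chi_3 = chi_4 (all other irreducibles have multiplicity 0).

Details: The character of a tensor product is the pointwise product (chi_1 * chi_3)(C) = chi_1(C) * chi_3(C):
  {0}: (1)*(1), {1}: (exp(2*I*pi/5))*(exp(-4*I*pi/5)), {2}: (exp(4*I*pi/5))*(exp(2*I*pi/5)), {3}: (exp(-4*I*pi/5))*(exp(-2*I*pi/5)), {4}: (exp(-2*I*pi/5))*(exp(4*I*pi/5))
so (chi_1 * chi_3) takes values
  {0} -> 1, {1} -> exp(-2*I*pi/5), {2} -> exp(-4*I*pi/5), {3} -> exp(4*I*pi/5), {4} -> exp(2*I*pi/5).
Now take the inner product of this character with each irreducible chi from the table, <chi_1*chi_3, chi> = (1/5) sum_C |C| (chi_1*chi_3)(C) conj(chi(C)):
  <chi_1*chi_3, chi_0> = (1/5)[1*(1)*conj(1) + 1*(exp(-2*I*pi/5))*conj(1) + 1*(exp(-4*I*pi/5))*conj(1) + 1*(exp(4*I*pi/5))*conj(1) + 1*(exp(2*I*pi/5))*conj(1)]
      = (1/5)[(1) + (exp(-2*I*pi/5)) + (exp(-4*I*pi/5)) + (exp(4*I*pi/5)) + (exp(2*I*pi/5))] = 0/5 = 0
  <chi_1*chi_3, chi_1> = (1/5)[1*(1)*conj(1) + 1*(exp(-2*I*pi/5))*conj(exp(2*I*pi/5)) + 1*(exp(-4*I*pi/5))*conj(exp(4*I*pi/5)) + 1*(exp(4*I*pi/5))*conj(exp(-4*I*pi/5)) + 1*(exp(2*I*pi/5))*conj(exp(-2*I*pi/5))]
      = (1/5)[(1) + (exp(-4*I*pi/5)) + (exp(2*I*pi/5)) + (exp(-2*I*pi/5)) + (exp(4*I*pi/5))] = 0/5 = 0
  <chi_1*chi_3, chi_2> = (1/5)[1*(1)*conj(1) + 1*(exp(-2*I*pi/5))*conj(exp(4*I*pi/5)) + 1*(exp(-4*I*pi/5))*conj(exp(-2*I*pi/5)) + 1*(exp(4*I*pi/5))*conj(exp(2*I*pi/5)) + 1*(exp(2*I*pi/5))*conj(exp(-4*I*pi/5))]
      = (1/5)[(1) + (exp(4*I*pi/5)) + (exp(-2*I*pi/5)) + (exp(2*I*pi/5)) + (exp(-4*I*pi/5))] = 0/5 = 0
  <chi_1*chi_3, chi_3> = (1/5)[1*(1)*conj(1) + 1*(exp(-2*I*pi/5))*conj(exp(-4*I*pi/5)) + 1*(exp(-4*I*pi/5))*conj(exp(2*I*pi/5)) + 1*(exp(4*I*pi/5))*conj(exp(-2*I*pi/5)) + 1*(exp(2*I*pi/5))*conj(exp(4*I*pi/5))]
      = (1/5)[(1) + (exp(2*I*pi/5)) + (exp(4*I*pi/5)) + (exp(-4*I*pi/5)) + (exp(-2*I*pi/5))] = 0/5 = 0
  <chi_1*chi_3, chi_4> = (1/5)[1*(1)*conj(1) + 1*(exp(-2*I*pi/5))*conj(exp(-2*I*pi/5)) + 1*(exp(-4*I*pi/5))*conj(exp(-4*I*pi/5)) + 1*(exp(4*I*pi/5))*conj(exp(4*I*pi/5)) + 1*(exp(2*I*pi/5))*conj(exp(2*I*pi/5))]
      = (1/5)[(1) + (1) + (1) + (1) + (1)] = 5/5 = 1
(Exp terms are combined using exp(i*s)*conj(exp(i*t)) = exp(i*(s-t)), and sums of them are collapsed using the identity that for every m > 1 the m distinct m-th roots of unity sum to 0, e.g. 1 + exp(2*I*pi/3) + exp(-2*I*pi/3) = 0.)
Hence the multiplicities are chi_4: 1. Dimension check: dim(chi_1)*dim(chi_3) = 1*1 = 1 and sum (mult * dim) = 1*1 = 1.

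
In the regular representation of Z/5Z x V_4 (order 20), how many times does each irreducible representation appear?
Each irreducible V_i of dimension d_i appears with multiplicity d_i, i.e. rho_reg = (direct sum over all irreducibles V_i) d_i V_i. The irreducible dimensions for Z/5Z x V_4 are 1, 1, 1, 1, 1, 1, 1, 1, 1, 1, 1, 1, 1, 1, 1, 1, 1, 1, 1, 1: 20 irreducibles of dimension 1, each with multiplicity 1. Total dimension 20*1*1 = 20 = |G|.

Derivation: General theorem: in the regular representation of a finite group G, each irreducible appears with multiplicity equal to its dimension. Check: dim(rho_reg) = sum d_i^2 = 1 + 1 + 1 + 1 + 1 + 1 + 1 + 1 + 1 + 1 + 1 + 1 + 1 + 1 + 1 + 1 + 1 + 1 + 1 + 1 = 20 = |G|.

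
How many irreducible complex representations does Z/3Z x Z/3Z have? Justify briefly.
9

Derivation: The number of irreducible complex representations of a finite group equals its number of conjugacy classes. Z/3Z x Z/3Z is abelian of order 9, so every element is its own conjugacy class: 9 classes, so Z/3Z x Z/3Z (order 9) has exactly 9 irreducible complex representations.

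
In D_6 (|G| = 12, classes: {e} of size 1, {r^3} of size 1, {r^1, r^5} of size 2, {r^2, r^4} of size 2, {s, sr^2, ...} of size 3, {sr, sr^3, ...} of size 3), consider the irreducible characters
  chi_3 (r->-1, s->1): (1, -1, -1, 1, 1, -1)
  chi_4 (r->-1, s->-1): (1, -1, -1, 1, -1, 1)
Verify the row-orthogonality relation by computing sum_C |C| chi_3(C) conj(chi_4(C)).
Sum = 0; so <chi_3, chi_4> = 0 (distinct irreducibles are orthogonal).

Derivation: Compute term by term over conjugacy classes (|C| * chi_3(C) * conj(chi_4(C))):
  1*(1)*conj(1) + 1*(-1)*conj(-1) + 2*(-1)*conj(-1) + 2*(1)*conj(1) + 3*(1)*conj(-1) + 3*(-1)*conj(1)
  = (1) + (1) + (2) + (2) + (-3) + (-3)
  = 0.
Dividing by |G| = 12 gives 0/12 = 0, matching the row-orthogonality relation <chi_3, chi_4> = [chi_3 = chi_4].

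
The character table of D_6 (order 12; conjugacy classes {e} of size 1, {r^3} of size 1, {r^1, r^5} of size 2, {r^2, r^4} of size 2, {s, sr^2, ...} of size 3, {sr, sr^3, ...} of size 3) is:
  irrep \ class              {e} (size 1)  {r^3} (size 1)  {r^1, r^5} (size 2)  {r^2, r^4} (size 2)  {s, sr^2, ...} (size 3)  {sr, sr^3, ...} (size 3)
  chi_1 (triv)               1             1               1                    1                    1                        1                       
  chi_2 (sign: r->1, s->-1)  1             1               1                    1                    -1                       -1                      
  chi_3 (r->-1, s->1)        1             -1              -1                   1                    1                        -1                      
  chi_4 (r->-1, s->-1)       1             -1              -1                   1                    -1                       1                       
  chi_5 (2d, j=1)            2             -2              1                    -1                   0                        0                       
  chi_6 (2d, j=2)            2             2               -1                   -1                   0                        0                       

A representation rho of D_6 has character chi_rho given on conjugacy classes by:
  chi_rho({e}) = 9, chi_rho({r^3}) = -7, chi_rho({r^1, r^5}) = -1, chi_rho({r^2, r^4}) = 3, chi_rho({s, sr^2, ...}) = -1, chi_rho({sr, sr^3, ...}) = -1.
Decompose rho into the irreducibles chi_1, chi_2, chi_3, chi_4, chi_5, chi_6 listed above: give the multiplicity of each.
Multiplicities: chi_1: 0, chi_2: 1, chi_3: 2, chi_4: 2, chi_5: 2, chi_6: 0.

Details: Use <chi_rho, chi> = (1/|G|) sum_C |C| * chi_rho(C) * conj(chi(C)) with |G| = 12 for each irreducible chi in the table:
  <chi_rho, chi_1> = (1/12)[1*(9)*conj(1) + 1*(-7)*conj(1) + 2*(-1)*conj(1) + 2*(3)*conj(1) + 3*(-1)*conj(1) + 3*(-1)*conj(1)]
      = (1/12)[(9) + (-7) + (-2) + (6) + (-3) + (-3)] = 0/12 = 0
  <chi_rho, chi_2> = (1/12)[1*(9)*conj(1) + 1*(-7)*conj(1) + 2*(-1)*conj(1) + 2*(3)*conj(1) + 3*(-1)*conj(-1) + 3*(-1)*conj(-1)]
      = (1/12)[(9) + (-7) + (-2) + (6) + (3) + (3)] = 12/12 = 1
  <chi_rho, chi_3> = (1/12)[1*(9)*conj(1) + 1*(-7)*conj(-1) + 2*(-1)*conj(-1) + 2*(3)*conj(1) + 3*(-1)*conj(1) + 3*(-1)*conj(-1)]
      = (1/12)[(9) + (7) + (2) + (6) + (-3) + (3)] = 24/12 = 2
  <chi_rho, chi_4> = (1/12)[1*(9)*conj(1) + 1*(-7)*conj(-1) + 2*(-1)*conj(-1) + 2*(3)*conj(1) + 3*(-1)*conj(-1) + 3*(-1)*conj(1)]
      = (1/12)[(9) + (7) + (2) + (6) + (3) + (-3)] = 24/12 = 2
  <chi_rho, chi_5> = (1/12)[1*(9)*conj(2) + 1*(-7)*conj(-2) + 2*(-1)*conj(1) + 2*(3)*conj(-1) + 3*(-1)*conj(0) + 3*(-1)*conj(0)]
      = (1/12)[(18) + (14) + (-2) + (-6) + (0) + (0)] = 24/12 = 2
  <chi_rho, chi_6> = (1/12)[1*(9)*conj(2) + 1*(-7)*conj(2) + 2*(-1)*conj(-1) + 2*(3)*conj(-1) + 3*(-1)*conj(0) + 3*(-1)*conj(0)]
      = (1/12)[(18) + (-14) + (2) + (-6) + (0) + (0)] = 0/12 = 0
Dimension check: dim(rho) = sum (mult * dim) = 0*1 + 1*1 + 2*1 + 2*1 + 2*2 + 0*2 = 9 = chi_rho(e) = 9.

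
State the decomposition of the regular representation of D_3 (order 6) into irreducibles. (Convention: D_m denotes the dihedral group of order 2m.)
Each irreducible V_i of dimension d_i appears with multiplicity d_i, i.e. rho_reg = (direct sum over all irreducibles V_i) d_i V_i. The irreducible dimensions for D_3 are 1, 1, 2: 2 irreducibles of dimension 1, each with multiplicity 1; 1 irreducible of dimension 2, with multiplicity 2. Total dimension 2*1*1 + 1*2*2 = 6 = |G|.

Why: General theorem: in the regular representation of a finite group G, each irreducible appears with multiplicity equal to its dimension. Check: dim(rho_reg) = sum d_i^2 = 1 + 1 + 4 = 6 = |G|.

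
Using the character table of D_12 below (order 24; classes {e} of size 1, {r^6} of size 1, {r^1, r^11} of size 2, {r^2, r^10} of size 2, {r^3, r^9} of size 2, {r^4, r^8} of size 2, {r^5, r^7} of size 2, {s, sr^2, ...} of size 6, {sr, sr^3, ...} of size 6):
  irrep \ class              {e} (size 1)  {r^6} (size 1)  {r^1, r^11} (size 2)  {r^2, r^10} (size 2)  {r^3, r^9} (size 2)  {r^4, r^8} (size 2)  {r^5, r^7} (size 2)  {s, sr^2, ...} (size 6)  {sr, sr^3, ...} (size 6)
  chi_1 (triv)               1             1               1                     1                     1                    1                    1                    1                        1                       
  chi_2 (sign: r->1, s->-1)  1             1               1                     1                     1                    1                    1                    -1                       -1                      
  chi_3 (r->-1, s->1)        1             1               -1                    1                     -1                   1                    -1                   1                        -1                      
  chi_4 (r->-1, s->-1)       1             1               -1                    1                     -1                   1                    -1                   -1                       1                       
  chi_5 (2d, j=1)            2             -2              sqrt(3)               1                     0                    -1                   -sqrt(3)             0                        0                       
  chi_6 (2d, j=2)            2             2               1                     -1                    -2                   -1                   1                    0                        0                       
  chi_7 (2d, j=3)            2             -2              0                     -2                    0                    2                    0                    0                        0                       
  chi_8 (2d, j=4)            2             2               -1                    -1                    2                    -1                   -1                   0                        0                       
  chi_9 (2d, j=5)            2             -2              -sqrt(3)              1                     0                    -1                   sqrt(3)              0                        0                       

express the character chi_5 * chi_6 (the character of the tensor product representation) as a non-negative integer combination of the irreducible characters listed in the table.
chi_5 tensor chi_6 = chi_5 + chi_7 (all other irreducibles have multiplicity 0).

The character of a tensor product is the pointwise product (chi_5 * chi_6)(C) = chi_5(C) * chi_6(C):
  {e}: (2)*(2), {r^6}: (-2)*(2), {r^1, r^11}: (sqrt(3))*(1), {r^2, r^10}: (1)*(-1), {r^3, r^9}: (0)*(-2), {r^4, r^8}: (-1)*(-1), {r^5, r^7}: (-sqrt(3))*(1), {s, sr^2, ...}: (0)*(0), {sr, sr^3, ...}: (0)*(0)
so (chi_5 * chi_6) takes values
  {e} -> 4, {r^6} -> -4, {r^1, r^11} -> sqrt(3), {r^2, r^10} -> -1, {r^3, r^9} -> 0, {r^4, r^8} -> 1, {r^5, r^7} -> -sqrt(3), {s, sr^2, ...} -> 0, {sr, sr^3, ...} -> 0.
Now take the inner product of this character with each irreducible chi from the table, <chi_5*chi_6, chi> = (1/24) sum_C |C| (chi_5*chi_6)(C) conj(chi(C)):
  <chi_5*chi_6, chi_1> = (1/24)[1*(4)*conj(1) + 1*(-4)*conj(1) + 2*(sqrt(3))*conj(1) + 2*(-1)*conj(1) + 2*(0)*conj(1) + 2*(1)*conj(1) + 2*(-sqrt(3))*conj(1) + 6*(0)*conj(1) + 6*(0)*conj(1)]
      = (1/24)[(4) + (-4) + (2*sqrt(3)) + (-2) + (0) + (2) + (-2*sqrt(3)) + (0) + (0)] = 0/24 = 0
  <chi_5*chi_6, chi_2> = (1/24)[1*(4)*conj(1) + 1*(-4)*conj(1) + 2*(sqrt(3))*conj(1) + 2*(-1)*conj(1) + 2*(0)*conj(1) + 2*(1)*conj(1) + 2*(-sqrt(3))*conj(1) + 6*(0)*conj(-1) + 6*(0)*conj(-1)]
      = (1/24)[(4) + (-4) + (2*sqrt(3)) + (-2) + (0) + (2) + (-2*sqrt(3)) + (0) + (0)] = 0/24 = 0
  <chi_5*chi_6, chi_3> = (1/24)[1*(4)*conj(1) + 1*(-4)*conj(1) + 2*(sqrt(3))*conj(-1) + 2*(-1)*conj(1) + 2*(0)*conj(-1) + 2*(1)*conj(1) + 2*(-sqrt(3))*conj(-1) + 6*(0)*conj(1) + 6*(0)*conj(-1)]
      = (1/24)[(4) + (-4) + (-2*sqrt(3)) + (-2) + (0) + (2) + (2*sqrt(3)) + (0) + (0)] = 0/24 = 0
  <chi_5*chi_6, chi_4> = (1/24)[1*(4)*conj(1) + 1*(-4)*conj(1) + 2*(sqrt(3))*conj(-1) + 2*(-1)*conj(1) + 2*(0)*conj(-1) + 2*(1)*conj(1) + 2*(-sqrt(3))*conj(-1) + 6*(0)*conj(-1) + 6*(0)*conj(1)]
      = (1/24)[(4) + (-4) + (-2*sqrt(3)) + (-2) + (0) + (2) + (2*sqrt(3)) + (0) + (0)] = 0/24 = 0
  <chi_5*chi_6, chi_5> = (1/24)[1*(4)*conj(2) + 1*(-4)*conj(-2) + 2*(sqrt(3))*conj(sqrt(3)) + 2*(-1)*conj(1) + 2*(0)*conj(0) + 2*(1)*conj(-1) + 2*(-sqrt(3))*conj(-sqrt(3)) + 6*(0)*conj(0) + 6*(0)*conj(0)]
      = (1/24)[(8) + (8) + (6) + (-2) + (0) + (-2) + (6) + (0) + (0)] = 24/24 = 1
  <chi_5*chi_6, chi_6> = (1/24)[1*(4)*conj(2) + 1*(-4)*conj(2) + 2*(sqrt(3))*conj(1) + 2*(-1)*conj(-1) + 2*(0)*conj(-2) + 2*(1)*conj(-1) + 2*(-sqrt(3))*conj(1) + 6*(0)*conj(0) + 6*(0)*conj(0)]
      = (1/24)[(8) + (-8) + (2*sqrt(3)) + (2) + (0) + (-2) + (-2*sqrt(3)) + (0) + (0)] = 0/24 = 0
  <chi_5*chi_6, chi_7> = (1/24)[1*(4)*conj(2) + 1*(-4)*conj(-2) + 2*(sqrt(3))*conj(0) + 2*(-1)*conj(-2) + 2*(0)*conj(0) + 2*(1)*conj(2) + 2*(-sqrt(3))*conj(0) + 6*(0)*conj(0) + 6*(0)*conj(0)]
      = (1/24)[(8) + (8) + (0) + (4) + (0) + (4) + (0) + (0) + (0)] = 24/24 = 1
  <chi_5*chi_6, chi_8> = (1/24)[1*(4)*conj(2) + 1*(-4)*conj(2) + 2*(sqrt(3))*conj(-1) + 2*(-1)*conj(-1) + 2*(0)*conj(2) + 2*(1)*conj(-1) + 2*(-sqrt(3))*conj(-1) + 6*(0)*conj(0) + 6*(0)*conj(0)]
      = (1/24)[(8) + (-8) + (-2*sqrt(3)) + (2) + (0) + (-2) + (2*sqrt(3)) + (0) + (0)] = 0/24 = 0
  <chi_5*chi_6, chi_9> = (1/24)[1*(4)*conj(2) + 1*(-4)*conj(-2) + 2*(sqrt(3))*conj(-sqrt(3)) + 2*(-1)*conj(1) + 2*(0)*conj(0) + 2*(1)*conj(-1) + 2*(-sqrt(3))*conj(sqrt(3)) + 6*(0)*conj(0) + 6*(0)*conj(0)]
      = (1/24)[(8) + (8) + (-6) + (-2) + (0) + (-2) + (-6) + (0) + (0)] = 0/24 = 0
Hence the multiplicities are chi_5: 1, chi_7: 1. Dimension check: dim(chi_5)*dim(chi_6) = 2*2 = 4 and sum (mult * dim) = 1*2 + 1*2 = 4.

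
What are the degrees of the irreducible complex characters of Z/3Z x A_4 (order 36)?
Dimensions: 1, 1, 1, 1, 1, 1, 1, 1, 1, 3, 3, 3

Derivation: There are 12 irreducibles (= number of conjugacy classes). Their dimensions d_i satisfy sum d_i^2 = |G| = 36: 1 + 1 + 1 + 1 + 1 + 1 + 1 + 1 + 1 + 9 + 9 + 9 = 36. (For the product with Z/3Z: each of the 3 1-dim characters of Z/3Z tensors with each irrep of A_4, giving 3 copies of each A_4-dimension.)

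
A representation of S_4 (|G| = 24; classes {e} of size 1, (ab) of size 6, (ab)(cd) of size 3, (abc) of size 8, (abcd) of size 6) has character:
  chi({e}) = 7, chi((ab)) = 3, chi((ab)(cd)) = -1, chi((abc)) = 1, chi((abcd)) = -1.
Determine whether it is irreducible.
Not irreducible (reducible): <chi, chi> = 5 > 1.

Reasoning: <chi, chi> = (1/|G|) sum_C |C| * |chi(C)|^2 = (1/24)[1*|7|^2 + 6*|3|^2 + 3*|-1|^2 + 8*|1|^2 + 6*|-1|^2]
  = (1/24)[(49) + (54) + (3) + (8) + (6)] = 120/24 = 5.
A character is irreducible iff <chi, chi> = 1, so this representation is reducible.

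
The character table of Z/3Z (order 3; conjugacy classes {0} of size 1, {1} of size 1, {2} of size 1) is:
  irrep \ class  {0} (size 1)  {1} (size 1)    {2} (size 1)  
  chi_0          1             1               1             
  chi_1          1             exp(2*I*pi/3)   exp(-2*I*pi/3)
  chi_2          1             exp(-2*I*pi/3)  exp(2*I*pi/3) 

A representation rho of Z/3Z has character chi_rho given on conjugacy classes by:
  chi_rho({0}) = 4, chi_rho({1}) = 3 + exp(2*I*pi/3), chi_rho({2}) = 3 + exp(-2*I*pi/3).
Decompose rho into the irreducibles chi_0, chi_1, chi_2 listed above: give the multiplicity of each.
Multiplicities: chi_0: 3, chi_1: 1, chi_2: 0.

Solution. Use <chi_rho, chi> = (1/|G|) sum_C |C| * chi_rho(C) * conj(chi(C)) with |G| = 3 for each irreducible chi in the table:
  <chi_rho, chi_0> = (1/3)[1*(4)*conj(1) + 1*(3 + exp(2*I*pi/3))*conj(1) + 1*(3 + exp(-2*I*pi/3))*conj(1)]
      = (1/3)[(4) + (3 + exp(2*I*pi/3)) + (3 + exp(-2*I*pi/3))] = 9/3 = 3
  <chi_rho, chi_1> = (1/3)[1*(4)*conj(1) + 1*(3 + exp(2*I*pi/3))*conj(exp(2*I*pi/3)) + 1*(3 + exp(-2*I*pi/3))*conj(exp(-2*I*pi/3))]
      = (1/3)[(4) + (1 + 3*exp(-2*I*pi/3)) + (1 + 3*exp(2*I*pi/3))] = 3/3 = 1
  <chi_rho, chi_2> = (1/3)[1*(4)*conj(1) + 1*(3 + exp(2*I*pi/3))*conj(exp(-2*I*pi/3)) + 1*(3 + exp(-2*I*pi/3))*conj(exp(2*I*pi/3))]
      = (1/3)[(4) + (exp(-2*I*pi/3) + 3*exp(2*I*pi/3)) + (3*exp(-2*I*pi/3) + exp(2*I*pi/3))] = 0/3 = 0
(Exp terms are combined using exp(i*s)*conj(exp(i*t)) = exp(i*(s-t)), and sums of them are collapsed using the identity that for every m > 1 the m distinct m-th roots of unity sum to 0, e.g. 1 + exp(2*I*pi/3) + exp(-2*I*pi/3) = 0.)
Dimension check: dim(rho) = sum (mult * dim) = 3*1 + 1*1 + 0*1 = 4 = chi_rho(e) = 4.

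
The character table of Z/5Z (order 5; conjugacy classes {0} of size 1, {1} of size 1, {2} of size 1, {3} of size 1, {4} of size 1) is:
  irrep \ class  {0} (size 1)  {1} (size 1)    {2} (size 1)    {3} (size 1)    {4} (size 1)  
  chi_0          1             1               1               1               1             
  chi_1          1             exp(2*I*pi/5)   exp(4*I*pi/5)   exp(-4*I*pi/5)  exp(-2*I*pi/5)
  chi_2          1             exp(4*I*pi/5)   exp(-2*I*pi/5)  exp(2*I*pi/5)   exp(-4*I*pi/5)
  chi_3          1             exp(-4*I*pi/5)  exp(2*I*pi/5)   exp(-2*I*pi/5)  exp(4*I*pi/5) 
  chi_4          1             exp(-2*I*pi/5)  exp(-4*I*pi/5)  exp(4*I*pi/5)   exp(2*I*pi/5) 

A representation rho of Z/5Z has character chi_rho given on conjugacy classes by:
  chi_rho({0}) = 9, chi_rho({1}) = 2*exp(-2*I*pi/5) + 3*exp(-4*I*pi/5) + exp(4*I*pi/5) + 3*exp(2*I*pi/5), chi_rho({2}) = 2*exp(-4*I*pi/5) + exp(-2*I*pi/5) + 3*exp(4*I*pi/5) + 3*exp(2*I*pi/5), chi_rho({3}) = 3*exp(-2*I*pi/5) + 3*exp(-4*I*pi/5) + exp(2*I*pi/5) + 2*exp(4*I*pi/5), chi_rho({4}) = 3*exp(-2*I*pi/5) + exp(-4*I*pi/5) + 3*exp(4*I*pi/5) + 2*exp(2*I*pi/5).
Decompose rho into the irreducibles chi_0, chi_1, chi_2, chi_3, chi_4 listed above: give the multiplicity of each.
Multiplicities: chi_0: 0, chi_1: 3, chi_2: 1, chi_3: 3, chi_4: 2.

Proof sketch: Use <chi_rho, chi> = (1/|G|) sum_C |C| * chi_rho(C) * conj(chi(C)) with |G| = 5 for each irreducible chi in the table:
  <chi_rho, chi_0> = (1/5)[1*(9)*conj(1) + 1*(2*exp(-2*I*pi/5) + 3*exp(-4*I*pi/5) + exp(4*I*pi/5) + 3*exp(2*I*pi/5))*conj(1) + 1*(2*exp(-4*I*pi/5) + exp(-2*I*pi/5) + 3*exp(4*I*pi/5) + 3*exp(2*I*pi/5))*conj(1) + 1*(3*exp(-2*I*pi/5) + 3*exp(-4*I*pi/5) + exp(2*I*pi/5) + 2*exp(4*I*pi/5))*conj(1) + 1*(3*exp(-2*I*pi/5) + exp(-4*I*pi/5) + 3*exp(4*I*pi/5) + 2*exp(2*I*pi/5))*conj(1)]
      = (1/5)[(9) + (2*exp(-2*I*pi/5) + 3*exp(-4*I*pi/5) + exp(4*I*pi/5) + 3*exp(2*I*pi/5)) + (2*exp(-4*I*pi/5) + exp(-2*I*pi/5) + 3*exp(4*I*pi/5) + 3*exp(2*I*pi/5)) + (3*exp(-2*I*pi/5) + 3*exp(-4*I*pi/5) + exp(2*I*pi/5) + 2*exp(4*I*pi/5)) + (3*exp(-2*I*pi/5) + exp(-4*I*pi/5) + 3*exp(4*I*pi/5) + 2*exp(2*I*pi/5))] = 0/5 = 0
  <chi_rho, chi_1> = (1/5)[1*(9)*conj(1) + 1*(2*exp(-2*I*pi/5) + 3*exp(-4*I*pi/5) + exp(4*I*pi/5) + 3*exp(2*I*pi/5))*conj(exp(2*I*pi/5)) + 1*(2*exp(-4*I*pi/5) + exp(-2*I*pi/5) + 3*exp(4*I*pi/5) + 3*exp(2*I*pi/5))*conj(exp(4*I*pi/5)) + 1*(3*exp(-2*I*pi/5) + 3*exp(-4*I*pi/5) + exp(2*I*pi/5) + 2*exp(4*I*pi/5))*conj(exp(-4*I*pi/5)) + 1*(3*exp(-2*I*pi/5) + exp(-4*I*pi/5) + 3*exp(4*I*pi/5) + 2*exp(2*I*pi/5))*conj(exp(-2*I*pi/5))]
      = (1/5)[(9) + (3 + 2*exp(-4*I*pi/5) + exp(2*I*pi/5) + 3*exp(4*I*pi/5)) + (3 + 3*exp(-2*I*pi/5) + exp(4*I*pi/5) + 2*exp(2*I*pi/5)) + (3 + 2*exp(-2*I*pi/5) + exp(-4*I*pi/5) + 3*exp(2*I*pi/5)) + (3 + 3*exp(-4*I*pi/5) + exp(-2*I*pi/5) + 2*exp(4*I*pi/5))] = 15/5 = 3
  <chi_rho, chi_2> = (1/5)[1*(9)*conj(1) + 1*(2*exp(-2*I*pi/5) + 3*exp(-4*I*pi/5) + exp(4*I*pi/5) + 3*exp(2*I*pi/5))*conj(exp(4*I*pi/5)) + 1*(2*exp(-4*I*pi/5) + exp(-2*I*pi/5) + 3*exp(4*I*pi/5) + 3*exp(2*I*pi/5))*conj(exp(-2*I*pi/5)) + 1*(3*exp(-2*I*pi/5) + 3*exp(-4*I*pi/5) + exp(2*I*pi/5) + 2*exp(4*I*pi/5))*conj(exp(2*I*pi/5)) + 1*(3*exp(-2*I*pi/5) + exp(-4*I*pi/5) + 3*exp(4*I*pi/5) + 2*exp(2*I*pi/5))*conj(exp(-4*I*pi/5))]
      = (1/5)[(9) + (1 + 3*exp(-2*I*pi/5) + 2*exp(4*I*pi/5) + 3*exp(2*I*pi/5)) + (1 + 2*exp(-2*I*pi/5) + 3*exp(-4*I*pi/5) + 3*exp(4*I*pi/5)) + (1 + 3*exp(-4*I*pi/5) + 3*exp(4*I*pi/5) + 2*exp(2*I*pi/5)) + (1 + 3*exp(-2*I*pi/5) + 2*exp(-4*I*pi/5) + 3*exp(2*I*pi/5))] = 5/5 = 1
  <chi_rho, chi_3> = (1/5)[1*(9)*conj(1) + 1*(2*exp(-2*I*pi/5) + 3*exp(-4*I*pi/5) + exp(4*I*pi/5) + 3*exp(2*I*pi/5))*conj(exp(-4*I*pi/5)) + 1*(2*exp(-4*I*pi/5) + exp(-2*I*pi/5) + 3*exp(4*I*pi/5) + 3*exp(2*I*pi/5))*conj(exp(2*I*pi/5)) + 1*(3*exp(-2*I*pi/5) + 3*exp(-4*I*pi/5) + exp(2*I*pi/5) + 2*exp(4*I*pi/5))*conj(exp(-2*I*pi/5)) + 1*(3*exp(-2*I*pi/5) + exp(-4*I*pi/5) + 3*exp(4*I*pi/5) + 2*exp(2*I*pi/5))*conj(exp(4*I*pi/5))]
      = (1/5)[(9) + (3 + 3*exp(-4*I*pi/5) + exp(-2*I*pi/5) + 2*exp(2*I*pi/5)) + (3 + exp(-4*I*pi/5) + 2*exp(4*I*pi/5) + 3*exp(2*I*pi/5)) + (3 + 3*exp(-2*I*pi/5) + 2*exp(-4*I*pi/5) + exp(4*I*pi/5)) + (3 + 2*exp(-2*I*pi/5) + exp(2*I*pi/5) + 3*exp(4*I*pi/5))] = 15/5 = 3
  <chi_rho, chi_4> = (1/5)[1*(9)*conj(1) + 1*(2*exp(-2*I*pi/5) + 3*exp(-4*I*pi/5) + exp(4*I*pi/5) + 3*exp(2*I*pi/5))*conj(exp(-2*I*pi/5)) + 1*(2*exp(-4*I*pi/5) + exp(-2*I*pi/5) + 3*exp(4*I*pi/5) + 3*exp(2*I*pi/5))*conj(exp(-4*I*pi/5)) + 1*(3*exp(-2*I*pi/5) + 3*exp(-4*I*pi/5) + exp(2*I*pi/5) + 2*exp(4*I*pi/5))*conj(exp(4*I*pi/5)) + 1*(3*exp(-2*I*pi/5) + exp(-4*I*pi/5) + 3*exp(4*I*pi/5) + 2*exp(2*I*pi/5))*conj(exp(2*I*pi/5))]
      = (1/5)[(9) + (2 + 3*exp(-2*I*pi/5) + exp(-4*I*pi/5) + 3*exp(4*I*pi/5)) + (2 + 3*exp(-2*I*pi/5) + 3*exp(-4*I*pi/5) + exp(2*I*pi/5)) + (2 + exp(-2*I*pi/5) + 3*exp(4*I*pi/5) + 3*exp(2*I*pi/5)) + (2 + 3*exp(-4*I*pi/5) + exp(4*I*pi/5) + 3*exp(2*I*pi/5))] = 10/5 = 2
(Exp terms are combined using exp(i*s)*conj(exp(i*t)) = exp(i*(s-t)), and sums of them are collapsed using the identity that for every m > 1 the m distinct m-th roots of unity sum to 0, e.g. 1 + exp(2*I*pi/3) + exp(-2*I*pi/3) = 0.)
Dimension check: dim(rho) = sum (mult * dim) = 0*1 + 3*1 + 1*1 + 3*1 + 2*1 = 9 = chi_rho(e) = 9.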